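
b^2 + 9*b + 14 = (b + 2)*(b + 7)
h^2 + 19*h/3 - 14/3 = (h - 2/3)*(h + 7)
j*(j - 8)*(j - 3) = j^3 - 11*j^2 + 24*j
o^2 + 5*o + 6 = (o + 2)*(o + 3)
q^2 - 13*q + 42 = (q - 7)*(q - 6)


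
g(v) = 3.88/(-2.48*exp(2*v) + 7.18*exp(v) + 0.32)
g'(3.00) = 0.01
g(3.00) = 0.00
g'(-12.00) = 0.00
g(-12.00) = 12.12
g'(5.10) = 0.00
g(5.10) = -0.00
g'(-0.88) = -1.00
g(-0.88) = 1.35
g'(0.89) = 4.82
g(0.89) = 1.25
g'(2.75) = 0.02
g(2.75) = -0.01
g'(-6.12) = -0.54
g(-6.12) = 11.56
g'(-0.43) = -0.64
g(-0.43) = 0.98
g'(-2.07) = -2.28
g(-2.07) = 3.27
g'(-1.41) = -1.53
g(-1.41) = 2.02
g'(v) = 3.88*(4.96*exp(2*v) - 7.18*exp(v))/(-2.48*exp(2*v) + 7.18*exp(v) + 0.32)^2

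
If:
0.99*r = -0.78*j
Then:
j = -1.26923076923077*r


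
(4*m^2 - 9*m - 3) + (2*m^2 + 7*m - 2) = 6*m^2 - 2*m - 5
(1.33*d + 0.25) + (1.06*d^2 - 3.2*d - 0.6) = 1.06*d^2 - 1.87*d - 0.35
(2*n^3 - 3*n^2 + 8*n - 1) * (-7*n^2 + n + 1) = -14*n^5 + 23*n^4 - 57*n^3 + 12*n^2 + 7*n - 1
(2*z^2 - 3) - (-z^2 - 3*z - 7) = 3*z^2 + 3*z + 4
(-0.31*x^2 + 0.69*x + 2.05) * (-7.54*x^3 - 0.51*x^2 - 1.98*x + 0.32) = 2.3374*x^5 - 5.0445*x^4 - 15.1951*x^3 - 2.5109*x^2 - 3.8382*x + 0.656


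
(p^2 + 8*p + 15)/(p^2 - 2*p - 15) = (p + 5)/(p - 5)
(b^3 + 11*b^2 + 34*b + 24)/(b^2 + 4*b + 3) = (b^2 + 10*b + 24)/(b + 3)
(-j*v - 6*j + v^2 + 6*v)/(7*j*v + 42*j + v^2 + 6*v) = (-j + v)/(7*j + v)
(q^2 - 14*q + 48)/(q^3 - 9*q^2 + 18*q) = (q - 8)/(q*(q - 3))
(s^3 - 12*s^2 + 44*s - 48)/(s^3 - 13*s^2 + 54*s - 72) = (s - 2)/(s - 3)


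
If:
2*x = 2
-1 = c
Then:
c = -1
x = 1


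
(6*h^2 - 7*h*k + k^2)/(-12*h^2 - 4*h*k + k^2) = (-h + k)/(2*h + k)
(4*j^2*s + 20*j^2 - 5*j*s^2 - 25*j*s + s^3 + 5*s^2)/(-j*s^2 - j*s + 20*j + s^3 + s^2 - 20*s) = (-4*j + s)/(s - 4)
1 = 1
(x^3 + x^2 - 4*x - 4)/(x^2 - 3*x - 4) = (x^2 - 4)/(x - 4)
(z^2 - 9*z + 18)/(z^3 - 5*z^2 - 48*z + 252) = (z - 3)/(z^2 + z - 42)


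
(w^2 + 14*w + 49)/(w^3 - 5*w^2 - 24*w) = (w^2 + 14*w + 49)/(w*(w^2 - 5*w - 24))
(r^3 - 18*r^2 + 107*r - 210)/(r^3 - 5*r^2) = 1 - 13/r + 42/r^2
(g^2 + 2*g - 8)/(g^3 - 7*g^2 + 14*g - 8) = (g + 4)/(g^2 - 5*g + 4)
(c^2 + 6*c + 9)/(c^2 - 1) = (c^2 + 6*c + 9)/(c^2 - 1)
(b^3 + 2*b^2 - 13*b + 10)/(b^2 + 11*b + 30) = (b^2 - 3*b + 2)/(b + 6)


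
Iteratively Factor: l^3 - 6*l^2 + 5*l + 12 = (l + 1)*(l^2 - 7*l + 12) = (l - 3)*(l + 1)*(l - 4)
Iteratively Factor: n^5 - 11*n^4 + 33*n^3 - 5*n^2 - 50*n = (n + 1)*(n^4 - 12*n^3 + 45*n^2 - 50*n) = n*(n + 1)*(n^3 - 12*n^2 + 45*n - 50) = n*(n - 5)*(n + 1)*(n^2 - 7*n + 10) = n*(n - 5)^2*(n + 1)*(n - 2)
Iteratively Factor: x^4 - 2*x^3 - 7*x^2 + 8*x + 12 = (x - 2)*(x^3 - 7*x - 6) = (x - 2)*(x + 2)*(x^2 - 2*x - 3) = (x - 2)*(x + 1)*(x + 2)*(x - 3)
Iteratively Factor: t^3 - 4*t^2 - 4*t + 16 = (t + 2)*(t^2 - 6*t + 8) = (t - 4)*(t + 2)*(t - 2)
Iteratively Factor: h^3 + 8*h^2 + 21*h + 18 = (h + 2)*(h^2 + 6*h + 9) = (h + 2)*(h + 3)*(h + 3)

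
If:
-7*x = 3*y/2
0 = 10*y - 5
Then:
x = -3/28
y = 1/2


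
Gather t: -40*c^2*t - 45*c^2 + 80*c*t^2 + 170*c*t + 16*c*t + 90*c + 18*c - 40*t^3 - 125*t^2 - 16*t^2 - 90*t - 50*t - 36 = -45*c^2 + 108*c - 40*t^3 + t^2*(80*c - 141) + t*(-40*c^2 + 186*c - 140) - 36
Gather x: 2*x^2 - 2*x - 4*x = 2*x^2 - 6*x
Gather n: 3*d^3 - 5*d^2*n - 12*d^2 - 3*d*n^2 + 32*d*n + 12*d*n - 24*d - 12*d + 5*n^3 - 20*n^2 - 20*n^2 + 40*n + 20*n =3*d^3 - 12*d^2 - 36*d + 5*n^3 + n^2*(-3*d - 40) + n*(-5*d^2 + 44*d + 60)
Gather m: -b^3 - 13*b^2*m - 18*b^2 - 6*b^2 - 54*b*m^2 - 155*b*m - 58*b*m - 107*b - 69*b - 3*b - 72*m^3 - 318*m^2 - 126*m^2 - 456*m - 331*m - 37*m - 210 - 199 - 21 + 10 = -b^3 - 24*b^2 - 179*b - 72*m^3 + m^2*(-54*b - 444) + m*(-13*b^2 - 213*b - 824) - 420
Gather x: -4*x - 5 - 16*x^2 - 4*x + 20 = -16*x^2 - 8*x + 15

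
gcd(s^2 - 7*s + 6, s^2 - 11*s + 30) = s - 6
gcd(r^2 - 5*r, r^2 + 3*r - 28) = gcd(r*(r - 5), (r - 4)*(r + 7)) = 1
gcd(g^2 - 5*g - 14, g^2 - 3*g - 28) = g - 7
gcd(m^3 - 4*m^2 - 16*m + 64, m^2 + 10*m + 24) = m + 4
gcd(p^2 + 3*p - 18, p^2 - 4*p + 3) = p - 3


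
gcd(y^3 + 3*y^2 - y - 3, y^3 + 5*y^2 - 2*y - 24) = y + 3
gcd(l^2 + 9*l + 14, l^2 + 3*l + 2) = l + 2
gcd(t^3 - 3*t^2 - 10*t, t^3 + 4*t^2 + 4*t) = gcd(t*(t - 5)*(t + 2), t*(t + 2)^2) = t^2 + 2*t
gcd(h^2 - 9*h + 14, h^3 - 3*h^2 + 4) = h - 2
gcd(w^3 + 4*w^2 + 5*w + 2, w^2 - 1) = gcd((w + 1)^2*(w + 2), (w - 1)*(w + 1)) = w + 1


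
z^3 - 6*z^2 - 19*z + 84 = (z - 7)*(z - 3)*(z + 4)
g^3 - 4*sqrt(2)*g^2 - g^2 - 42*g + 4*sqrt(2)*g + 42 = (g - 1)*(g - 7*sqrt(2))*(g + 3*sqrt(2))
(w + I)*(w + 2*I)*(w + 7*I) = w^3 + 10*I*w^2 - 23*w - 14*I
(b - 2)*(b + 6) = b^2 + 4*b - 12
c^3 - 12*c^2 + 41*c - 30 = (c - 6)*(c - 5)*(c - 1)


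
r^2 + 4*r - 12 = (r - 2)*(r + 6)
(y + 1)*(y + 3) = y^2 + 4*y + 3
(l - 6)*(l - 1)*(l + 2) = l^3 - 5*l^2 - 8*l + 12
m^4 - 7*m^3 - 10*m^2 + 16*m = m*(m - 8)*(m - 1)*(m + 2)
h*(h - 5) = h^2 - 5*h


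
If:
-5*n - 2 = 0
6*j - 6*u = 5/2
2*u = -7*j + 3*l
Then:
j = u + 5/12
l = 3*u + 35/36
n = -2/5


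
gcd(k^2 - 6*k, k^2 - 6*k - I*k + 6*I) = k - 6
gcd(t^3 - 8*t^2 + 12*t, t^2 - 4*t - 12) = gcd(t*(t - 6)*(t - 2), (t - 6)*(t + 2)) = t - 6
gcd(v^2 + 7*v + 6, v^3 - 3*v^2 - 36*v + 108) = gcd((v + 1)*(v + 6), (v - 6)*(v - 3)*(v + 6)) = v + 6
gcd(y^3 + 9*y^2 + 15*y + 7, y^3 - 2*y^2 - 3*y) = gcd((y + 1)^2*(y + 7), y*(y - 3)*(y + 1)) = y + 1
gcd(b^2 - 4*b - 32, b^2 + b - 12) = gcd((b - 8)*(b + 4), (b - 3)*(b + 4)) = b + 4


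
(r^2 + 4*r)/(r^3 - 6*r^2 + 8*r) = (r + 4)/(r^2 - 6*r + 8)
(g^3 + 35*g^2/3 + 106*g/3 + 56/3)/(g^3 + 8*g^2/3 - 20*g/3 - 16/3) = (g + 7)/(g - 2)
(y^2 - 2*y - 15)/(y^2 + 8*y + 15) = (y - 5)/(y + 5)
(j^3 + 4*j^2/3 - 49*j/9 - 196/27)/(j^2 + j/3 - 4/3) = (j^2 - 49/9)/(j - 1)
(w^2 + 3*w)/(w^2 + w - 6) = w/(w - 2)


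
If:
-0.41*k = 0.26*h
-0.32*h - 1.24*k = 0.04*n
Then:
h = 0.0857740585774059*n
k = -0.0543933054393305*n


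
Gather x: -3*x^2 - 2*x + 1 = -3*x^2 - 2*x + 1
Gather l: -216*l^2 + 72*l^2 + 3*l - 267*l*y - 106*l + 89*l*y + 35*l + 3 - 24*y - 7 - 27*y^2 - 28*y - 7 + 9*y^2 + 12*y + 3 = -144*l^2 + l*(-178*y - 68) - 18*y^2 - 40*y - 8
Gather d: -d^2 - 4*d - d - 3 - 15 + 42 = -d^2 - 5*d + 24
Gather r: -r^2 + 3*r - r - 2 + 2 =-r^2 + 2*r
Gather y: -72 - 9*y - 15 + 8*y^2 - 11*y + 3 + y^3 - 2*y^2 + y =y^3 + 6*y^2 - 19*y - 84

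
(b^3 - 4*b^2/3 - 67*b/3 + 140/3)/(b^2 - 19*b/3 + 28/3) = b + 5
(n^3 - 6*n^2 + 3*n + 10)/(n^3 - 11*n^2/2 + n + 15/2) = 2*(n - 2)/(2*n - 3)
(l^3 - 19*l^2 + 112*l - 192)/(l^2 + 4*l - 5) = (l^3 - 19*l^2 + 112*l - 192)/(l^2 + 4*l - 5)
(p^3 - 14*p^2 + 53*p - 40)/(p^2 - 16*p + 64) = (p^2 - 6*p + 5)/(p - 8)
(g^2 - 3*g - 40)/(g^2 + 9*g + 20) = (g - 8)/(g + 4)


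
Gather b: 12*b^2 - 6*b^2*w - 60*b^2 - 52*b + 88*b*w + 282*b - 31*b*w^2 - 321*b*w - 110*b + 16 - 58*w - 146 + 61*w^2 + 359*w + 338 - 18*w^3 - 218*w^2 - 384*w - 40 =b^2*(-6*w - 48) + b*(-31*w^2 - 233*w + 120) - 18*w^3 - 157*w^2 - 83*w + 168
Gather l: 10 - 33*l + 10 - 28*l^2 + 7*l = -28*l^2 - 26*l + 20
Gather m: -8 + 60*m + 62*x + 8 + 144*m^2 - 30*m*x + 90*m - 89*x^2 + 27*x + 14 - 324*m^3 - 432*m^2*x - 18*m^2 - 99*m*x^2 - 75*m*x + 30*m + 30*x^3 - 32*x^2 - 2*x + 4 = -324*m^3 + m^2*(126 - 432*x) + m*(-99*x^2 - 105*x + 180) + 30*x^3 - 121*x^2 + 87*x + 18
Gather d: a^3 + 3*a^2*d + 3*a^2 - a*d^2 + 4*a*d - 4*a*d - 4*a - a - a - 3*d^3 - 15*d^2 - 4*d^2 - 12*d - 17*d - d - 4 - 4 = a^3 + 3*a^2 - 6*a - 3*d^3 + d^2*(-a - 19) + d*(3*a^2 - 30) - 8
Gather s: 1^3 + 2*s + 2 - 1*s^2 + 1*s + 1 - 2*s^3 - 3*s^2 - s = -2*s^3 - 4*s^2 + 2*s + 4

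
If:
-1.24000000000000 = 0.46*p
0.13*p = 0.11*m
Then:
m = -3.19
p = -2.70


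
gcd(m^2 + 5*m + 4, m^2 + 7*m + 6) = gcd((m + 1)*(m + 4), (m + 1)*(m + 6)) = m + 1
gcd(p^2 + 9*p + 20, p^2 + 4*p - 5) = p + 5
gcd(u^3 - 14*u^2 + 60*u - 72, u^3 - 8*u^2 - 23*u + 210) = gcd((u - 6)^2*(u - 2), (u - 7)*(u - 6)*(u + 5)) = u - 6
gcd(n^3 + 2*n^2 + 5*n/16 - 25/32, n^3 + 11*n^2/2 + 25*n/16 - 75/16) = n + 5/4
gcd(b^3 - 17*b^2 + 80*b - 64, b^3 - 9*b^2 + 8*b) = b^2 - 9*b + 8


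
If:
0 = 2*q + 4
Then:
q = -2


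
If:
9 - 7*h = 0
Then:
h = 9/7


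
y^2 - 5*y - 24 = (y - 8)*(y + 3)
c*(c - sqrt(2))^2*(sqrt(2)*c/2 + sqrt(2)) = sqrt(2)*c^4/2 - 2*c^3 + sqrt(2)*c^3 - 4*c^2 + sqrt(2)*c^2 + 2*sqrt(2)*c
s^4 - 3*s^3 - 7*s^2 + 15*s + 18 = (s - 3)^2*(s + 1)*(s + 2)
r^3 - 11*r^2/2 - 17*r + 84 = (r - 6)*(r - 7/2)*(r + 4)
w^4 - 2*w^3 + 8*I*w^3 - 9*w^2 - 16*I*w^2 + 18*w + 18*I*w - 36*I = (w - 2)*(w - I)*(w + 3*I)*(w + 6*I)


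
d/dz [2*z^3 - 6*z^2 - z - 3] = 6*z^2 - 12*z - 1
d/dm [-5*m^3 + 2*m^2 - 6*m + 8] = -15*m^2 + 4*m - 6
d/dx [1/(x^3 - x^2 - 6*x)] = (-3*x^2 + 2*x + 6)/(x^2*(-x^2 + x + 6)^2)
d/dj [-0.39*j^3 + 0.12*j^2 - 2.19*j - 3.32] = -1.17*j^2 + 0.24*j - 2.19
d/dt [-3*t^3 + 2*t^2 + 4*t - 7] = -9*t^2 + 4*t + 4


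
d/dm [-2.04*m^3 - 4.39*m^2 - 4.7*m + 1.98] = -6.12*m^2 - 8.78*m - 4.7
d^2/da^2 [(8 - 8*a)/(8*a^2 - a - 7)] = -1024/(512*a^3 + 1344*a^2 + 1176*a + 343)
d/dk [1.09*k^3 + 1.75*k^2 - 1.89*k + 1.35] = 3.27*k^2 + 3.5*k - 1.89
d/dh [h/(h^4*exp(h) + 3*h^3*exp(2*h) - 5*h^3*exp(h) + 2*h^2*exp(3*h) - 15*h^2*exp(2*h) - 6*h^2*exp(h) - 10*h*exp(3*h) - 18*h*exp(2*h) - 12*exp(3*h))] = (h^4 + 3*h^3*exp(h) - 5*h^3 + 2*h^2*exp(2*h) - 15*h^2*exp(h) - 6*h^2 + h*(-h^4 - 6*h^3*exp(h) + h^3 - 6*h^2*exp(2*h) + 21*h^2*exp(h) + 21*h^2 + 26*h*exp(2*h) + 66*h*exp(h) + 12*h + 46*exp(2*h) + 18*exp(h)) - 10*h*exp(2*h) - 18*h*exp(h) - 12*exp(2*h))*exp(-h)/(-h^4 - 3*h^3*exp(h) + 5*h^3 - 2*h^2*exp(2*h) + 15*h^2*exp(h) + 6*h^2 + 10*h*exp(2*h) + 18*h*exp(h) + 12*exp(2*h))^2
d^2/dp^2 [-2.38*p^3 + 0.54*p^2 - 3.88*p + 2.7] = 1.08 - 14.28*p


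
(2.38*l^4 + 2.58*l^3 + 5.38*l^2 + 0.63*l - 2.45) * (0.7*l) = 1.666*l^5 + 1.806*l^4 + 3.766*l^3 + 0.441*l^2 - 1.715*l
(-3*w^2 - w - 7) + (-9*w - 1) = -3*w^2 - 10*w - 8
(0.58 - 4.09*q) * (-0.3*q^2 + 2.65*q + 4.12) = 1.227*q^3 - 11.0125*q^2 - 15.3138*q + 2.3896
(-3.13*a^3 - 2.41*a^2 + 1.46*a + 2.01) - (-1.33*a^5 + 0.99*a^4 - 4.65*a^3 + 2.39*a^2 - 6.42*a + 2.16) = 1.33*a^5 - 0.99*a^4 + 1.52*a^3 - 4.8*a^2 + 7.88*a - 0.15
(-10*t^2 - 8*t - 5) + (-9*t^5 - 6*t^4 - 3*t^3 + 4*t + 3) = -9*t^5 - 6*t^4 - 3*t^3 - 10*t^2 - 4*t - 2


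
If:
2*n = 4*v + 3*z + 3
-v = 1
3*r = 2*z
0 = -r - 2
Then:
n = -5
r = -2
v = -1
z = -3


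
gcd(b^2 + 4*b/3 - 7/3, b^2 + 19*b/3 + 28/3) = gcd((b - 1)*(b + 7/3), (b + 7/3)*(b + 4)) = b + 7/3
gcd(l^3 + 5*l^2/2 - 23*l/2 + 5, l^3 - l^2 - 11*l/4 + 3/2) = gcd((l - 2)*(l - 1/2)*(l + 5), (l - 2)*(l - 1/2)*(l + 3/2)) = l^2 - 5*l/2 + 1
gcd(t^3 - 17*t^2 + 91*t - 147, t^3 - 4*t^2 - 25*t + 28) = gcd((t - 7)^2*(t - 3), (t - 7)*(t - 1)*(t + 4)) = t - 7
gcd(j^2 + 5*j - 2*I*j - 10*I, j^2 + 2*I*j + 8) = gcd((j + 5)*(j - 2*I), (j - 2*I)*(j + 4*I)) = j - 2*I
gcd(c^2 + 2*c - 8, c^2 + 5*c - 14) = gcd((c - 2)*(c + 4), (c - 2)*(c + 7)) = c - 2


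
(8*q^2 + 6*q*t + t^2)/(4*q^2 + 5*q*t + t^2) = (2*q + t)/(q + t)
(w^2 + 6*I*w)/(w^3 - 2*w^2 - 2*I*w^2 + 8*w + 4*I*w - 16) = w*(w + 6*I)/(w^3 - 2*w^2*(1 + I) + 4*w*(2 + I) - 16)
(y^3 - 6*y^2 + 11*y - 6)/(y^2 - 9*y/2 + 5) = 2*(y^2 - 4*y + 3)/(2*y - 5)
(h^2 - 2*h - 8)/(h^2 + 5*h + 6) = (h - 4)/(h + 3)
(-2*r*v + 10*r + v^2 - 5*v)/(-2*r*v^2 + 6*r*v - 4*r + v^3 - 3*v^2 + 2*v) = (v - 5)/(v^2 - 3*v + 2)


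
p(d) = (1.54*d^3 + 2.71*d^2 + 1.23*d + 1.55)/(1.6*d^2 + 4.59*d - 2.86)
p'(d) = (-3.2*d - 4.59)*(1.54*d^3 + 2.71*d^2 + 1.23*d + 1.55)/(1.6*d^2 + 4.59*d - 2.86)^2 + (4.62*d^2 + 5.42*d + 1.23)/(1.6*d^2 + 4.59*d - 2.86)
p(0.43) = -4.58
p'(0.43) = -53.72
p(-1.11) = -0.24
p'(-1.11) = -0.19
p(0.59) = 8.73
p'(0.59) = -124.68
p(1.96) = 2.11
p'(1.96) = 0.54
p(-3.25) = 30.41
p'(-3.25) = -238.31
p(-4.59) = -9.81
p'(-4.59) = -2.59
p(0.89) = 2.36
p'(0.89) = -3.14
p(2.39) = 2.38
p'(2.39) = 0.67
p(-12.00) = -13.24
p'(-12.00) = 0.89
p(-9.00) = -10.68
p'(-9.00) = 0.80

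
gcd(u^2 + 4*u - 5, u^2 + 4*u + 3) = 1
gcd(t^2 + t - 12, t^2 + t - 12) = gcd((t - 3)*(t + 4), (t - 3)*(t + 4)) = t^2 + t - 12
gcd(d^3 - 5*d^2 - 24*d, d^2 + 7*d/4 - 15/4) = d + 3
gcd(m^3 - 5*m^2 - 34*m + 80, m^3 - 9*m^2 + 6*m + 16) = m^2 - 10*m + 16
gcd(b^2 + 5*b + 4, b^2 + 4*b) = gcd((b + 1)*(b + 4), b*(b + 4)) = b + 4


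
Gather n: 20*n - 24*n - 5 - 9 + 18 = 4 - 4*n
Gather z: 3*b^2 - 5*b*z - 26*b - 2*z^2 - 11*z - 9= 3*b^2 - 26*b - 2*z^2 + z*(-5*b - 11) - 9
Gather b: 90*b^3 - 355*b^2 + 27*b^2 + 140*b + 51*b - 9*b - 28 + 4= 90*b^3 - 328*b^2 + 182*b - 24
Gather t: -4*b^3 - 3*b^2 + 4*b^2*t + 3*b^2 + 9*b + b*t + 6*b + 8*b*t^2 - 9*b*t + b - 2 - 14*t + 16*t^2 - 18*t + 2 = -4*b^3 + 16*b + t^2*(8*b + 16) + t*(4*b^2 - 8*b - 32)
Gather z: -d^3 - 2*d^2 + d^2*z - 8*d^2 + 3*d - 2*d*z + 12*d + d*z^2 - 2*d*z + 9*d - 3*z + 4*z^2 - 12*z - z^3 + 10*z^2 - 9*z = -d^3 - 10*d^2 + 24*d - z^3 + z^2*(d + 14) + z*(d^2 - 4*d - 24)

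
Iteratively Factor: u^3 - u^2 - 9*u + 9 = (u - 1)*(u^2 - 9) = (u - 3)*(u - 1)*(u + 3)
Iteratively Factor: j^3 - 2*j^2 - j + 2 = (j - 1)*(j^2 - j - 2) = (j - 2)*(j - 1)*(j + 1)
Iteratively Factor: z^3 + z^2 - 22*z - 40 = (z + 4)*(z^2 - 3*z - 10) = (z - 5)*(z + 4)*(z + 2)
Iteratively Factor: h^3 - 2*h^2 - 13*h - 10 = (h - 5)*(h^2 + 3*h + 2) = (h - 5)*(h + 2)*(h + 1)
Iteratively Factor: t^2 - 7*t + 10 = (t - 2)*(t - 5)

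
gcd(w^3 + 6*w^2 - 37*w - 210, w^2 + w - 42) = w^2 + w - 42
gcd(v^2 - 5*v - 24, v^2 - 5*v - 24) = v^2 - 5*v - 24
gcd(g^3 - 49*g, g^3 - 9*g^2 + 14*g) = g^2 - 7*g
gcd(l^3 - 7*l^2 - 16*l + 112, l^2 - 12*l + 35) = l - 7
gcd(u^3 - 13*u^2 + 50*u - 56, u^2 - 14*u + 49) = u - 7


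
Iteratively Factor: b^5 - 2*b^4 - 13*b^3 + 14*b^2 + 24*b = (b + 1)*(b^4 - 3*b^3 - 10*b^2 + 24*b) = (b - 4)*(b + 1)*(b^3 + b^2 - 6*b) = (b - 4)*(b - 2)*(b + 1)*(b^2 + 3*b) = b*(b - 4)*(b - 2)*(b + 1)*(b + 3)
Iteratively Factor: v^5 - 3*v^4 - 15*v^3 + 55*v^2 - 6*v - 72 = (v - 3)*(v^4 - 15*v^2 + 10*v + 24) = (v - 3)^2*(v^3 + 3*v^2 - 6*v - 8) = (v - 3)^2*(v - 2)*(v^2 + 5*v + 4) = (v - 3)^2*(v - 2)*(v + 1)*(v + 4)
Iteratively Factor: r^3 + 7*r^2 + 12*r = (r + 4)*(r^2 + 3*r) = (r + 3)*(r + 4)*(r)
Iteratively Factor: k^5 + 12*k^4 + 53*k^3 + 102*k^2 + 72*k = (k + 3)*(k^4 + 9*k^3 + 26*k^2 + 24*k) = (k + 2)*(k + 3)*(k^3 + 7*k^2 + 12*k) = (k + 2)*(k + 3)*(k + 4)*(k^2 + 3*k) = (k + 2)*(k + 3)^2*(k + 4)*(k)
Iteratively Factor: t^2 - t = (t)*(t - 1)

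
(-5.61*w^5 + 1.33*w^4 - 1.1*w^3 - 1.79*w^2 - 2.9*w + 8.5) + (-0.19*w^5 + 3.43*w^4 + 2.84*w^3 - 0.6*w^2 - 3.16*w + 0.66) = -5.8*w^5 + 4.76*w^4 + 1.74*w^3 - 2.39*w^2 - 6.06*w + 9.16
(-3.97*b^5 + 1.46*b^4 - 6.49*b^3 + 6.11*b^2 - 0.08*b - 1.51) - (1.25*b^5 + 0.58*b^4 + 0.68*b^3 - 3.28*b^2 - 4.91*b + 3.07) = -5.22*b^5 + 0.88*b^4 - 7.17*b^3 + 9.39*b^2 + 4.83*b - 4.58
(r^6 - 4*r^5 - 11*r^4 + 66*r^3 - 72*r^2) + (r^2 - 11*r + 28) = r^6 - 4*r^5 - 11*r^4 + 66*r^3 - 71*r^2 - 11*r + 28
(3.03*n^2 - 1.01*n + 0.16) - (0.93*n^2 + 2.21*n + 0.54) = 2.1*n^2 - 3.22*n - 0.38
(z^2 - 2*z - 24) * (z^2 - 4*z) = z^4 - 6*z^3 - 16*z^2 + 96*z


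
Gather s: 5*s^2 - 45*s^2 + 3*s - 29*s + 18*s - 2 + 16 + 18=-40*s^2 - 8*s + 32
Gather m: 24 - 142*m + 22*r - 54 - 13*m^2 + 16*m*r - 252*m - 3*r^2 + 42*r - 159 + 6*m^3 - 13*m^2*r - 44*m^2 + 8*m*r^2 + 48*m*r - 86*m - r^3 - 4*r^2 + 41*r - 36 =6*m^3 + m^2*(-13*r - 57) + m*(8*r^2 + 64*r - 480) - r^3 - 7*r^2 + 105*r - 225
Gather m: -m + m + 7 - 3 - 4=0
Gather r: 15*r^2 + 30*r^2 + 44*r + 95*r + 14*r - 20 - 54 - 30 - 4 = 45*r^2 + 153*r - 108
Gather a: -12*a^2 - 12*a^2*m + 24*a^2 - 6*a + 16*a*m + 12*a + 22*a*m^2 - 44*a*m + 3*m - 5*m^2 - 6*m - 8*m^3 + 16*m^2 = a^2*(12 - 12*m) + a*(22*m^2 - 28*m + 6) - 8*m^3 + 11*m^2 - 3*m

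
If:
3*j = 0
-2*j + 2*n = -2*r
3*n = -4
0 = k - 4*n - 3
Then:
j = 0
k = -7/3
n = -4/3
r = 4/3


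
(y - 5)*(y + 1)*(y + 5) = y^3 + y^2 - 25*y - 25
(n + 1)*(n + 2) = n^2 + 3*n + 2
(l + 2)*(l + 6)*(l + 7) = l^3 + 15*l^2 + 68*l + 84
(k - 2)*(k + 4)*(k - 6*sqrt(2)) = k^3 - 6*sqrt(2)*k^2 + 2*k^2 - 12*sqrt(2)*k - 8*k + 48*sqrt(2)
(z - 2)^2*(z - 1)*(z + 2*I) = z^4 - 5*z^3 + 2*I*z^3 + 8*z^2 - 10*I*z^2 - 4*z + 16*I*z - 8*I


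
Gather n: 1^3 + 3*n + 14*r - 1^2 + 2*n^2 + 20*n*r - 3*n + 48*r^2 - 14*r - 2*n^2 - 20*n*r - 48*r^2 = 0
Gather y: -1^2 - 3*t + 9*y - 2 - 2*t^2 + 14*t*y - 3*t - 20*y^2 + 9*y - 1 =-2*t^2 - 6*t - 20*y^2 + y*(14*t + 18) - 4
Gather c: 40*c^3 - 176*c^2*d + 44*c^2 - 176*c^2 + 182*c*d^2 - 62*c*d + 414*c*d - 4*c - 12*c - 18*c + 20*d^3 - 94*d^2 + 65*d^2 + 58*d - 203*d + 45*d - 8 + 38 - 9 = 40*c^3 + c^2*(-176*d - 132) + c*(182*d^2 + 352*d - 34) + 20*d^3 - 29*d^2 - 100*d + 21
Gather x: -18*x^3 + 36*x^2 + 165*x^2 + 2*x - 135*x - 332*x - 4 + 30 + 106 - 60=-18*x^3 + 201*x^2 - 465*x + 72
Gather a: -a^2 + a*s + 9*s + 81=-a^2 + a*s + 9*s + 81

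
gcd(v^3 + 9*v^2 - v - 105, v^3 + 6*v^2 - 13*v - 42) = v^2 + 4*v - 21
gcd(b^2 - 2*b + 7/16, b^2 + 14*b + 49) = 1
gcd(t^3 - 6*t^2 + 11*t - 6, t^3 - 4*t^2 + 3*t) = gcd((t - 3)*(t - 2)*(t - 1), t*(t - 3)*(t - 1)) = t^2 - 4*t + 3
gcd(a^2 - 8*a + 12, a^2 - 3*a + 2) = a - 2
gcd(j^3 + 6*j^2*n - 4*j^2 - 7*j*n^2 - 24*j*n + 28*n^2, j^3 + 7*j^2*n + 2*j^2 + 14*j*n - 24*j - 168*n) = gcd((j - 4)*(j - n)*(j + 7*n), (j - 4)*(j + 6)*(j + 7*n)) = j^2 + 7*j*n - 4*j - 28*n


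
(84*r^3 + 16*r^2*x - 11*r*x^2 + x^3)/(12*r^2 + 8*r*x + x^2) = (42*r^2 - 13*r*x + x^2)/(6*r + x)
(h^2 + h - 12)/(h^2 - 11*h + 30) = (h^2 + h - 12)/(h^2 - 11*h + 30)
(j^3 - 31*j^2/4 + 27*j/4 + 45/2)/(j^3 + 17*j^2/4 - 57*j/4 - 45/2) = (j - 6)/(j + 6)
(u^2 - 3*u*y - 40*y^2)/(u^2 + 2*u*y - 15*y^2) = (-u + 8*y)/(-u + 3*y)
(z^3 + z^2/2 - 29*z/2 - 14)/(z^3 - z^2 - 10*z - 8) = (z + 7/2)/(z + 2)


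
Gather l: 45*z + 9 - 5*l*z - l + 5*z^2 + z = l*(-5*z - 1) + 5*z^2 + 46*z + 9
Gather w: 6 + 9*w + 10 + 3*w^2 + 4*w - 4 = 3*w^2 + 13*w + 12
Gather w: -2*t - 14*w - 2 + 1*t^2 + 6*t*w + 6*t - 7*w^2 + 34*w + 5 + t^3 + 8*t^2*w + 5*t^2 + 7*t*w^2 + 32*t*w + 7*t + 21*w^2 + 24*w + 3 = t^3 + 6*t^2 + 11*t + w^2*(7*t + 14) + w*(8*t^2 + 38*t + 44) + 6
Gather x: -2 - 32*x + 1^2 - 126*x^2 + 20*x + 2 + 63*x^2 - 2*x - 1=-63*x^2 - 14*x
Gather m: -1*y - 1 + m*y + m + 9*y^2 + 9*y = m*(y + 1) + 9*y^2 + 8*y - 1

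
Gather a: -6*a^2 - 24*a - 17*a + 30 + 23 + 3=-6*a^2 - 41*a + 56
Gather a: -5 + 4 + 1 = 0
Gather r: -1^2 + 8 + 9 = 16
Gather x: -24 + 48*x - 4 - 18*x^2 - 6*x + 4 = -18*x^2 + 42*x - 24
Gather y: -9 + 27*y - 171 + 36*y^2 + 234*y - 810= 36*y^2 + 261*y - 990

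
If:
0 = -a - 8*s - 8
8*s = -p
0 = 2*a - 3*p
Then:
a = -24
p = -16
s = 2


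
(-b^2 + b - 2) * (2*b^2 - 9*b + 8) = -2*b^4 + 11*b^3 - 21*b^2 + 26*b - 16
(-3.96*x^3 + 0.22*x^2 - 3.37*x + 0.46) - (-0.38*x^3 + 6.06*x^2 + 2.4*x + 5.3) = -3.58*x^3 - 5.84*x^2 - 5.77*x - 4.84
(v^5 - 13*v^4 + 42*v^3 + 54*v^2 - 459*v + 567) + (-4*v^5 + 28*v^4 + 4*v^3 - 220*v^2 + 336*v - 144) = -3*v^5 + 15*v^4 + 46*v^3 - 166*v^2 - 123*v + 423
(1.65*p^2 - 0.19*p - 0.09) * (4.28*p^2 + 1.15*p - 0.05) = 7.062*p^4 + 1.0843*p^3 - 0.6862*p^2 - 0.094*p + 0.0045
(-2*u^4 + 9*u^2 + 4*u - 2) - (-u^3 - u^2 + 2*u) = -2*u^4 + u^3 + 10*u^2 + 2*u - 2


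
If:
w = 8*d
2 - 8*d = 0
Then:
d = 1/4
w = 2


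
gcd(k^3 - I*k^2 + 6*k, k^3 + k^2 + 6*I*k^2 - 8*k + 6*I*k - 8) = k + 2*I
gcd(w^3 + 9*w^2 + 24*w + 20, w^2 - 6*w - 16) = w + 2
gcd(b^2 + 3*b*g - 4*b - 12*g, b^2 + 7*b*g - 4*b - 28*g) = b - 4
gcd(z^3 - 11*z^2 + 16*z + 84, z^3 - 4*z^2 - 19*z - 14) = z^2 - 5*z - 14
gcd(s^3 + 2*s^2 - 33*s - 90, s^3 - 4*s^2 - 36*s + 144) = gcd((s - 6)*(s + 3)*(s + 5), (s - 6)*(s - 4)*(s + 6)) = s - 6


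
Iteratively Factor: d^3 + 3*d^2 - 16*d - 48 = (d - 4)*(d^2 + 7*d + 12) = (d - 4)*(d + 4)*(d + 3)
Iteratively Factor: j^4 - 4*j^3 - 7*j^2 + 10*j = (j + 2)*(j^3 - 6*j^2 + 5*j) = (j - 5)*(j + 2)*(j^2 - j) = (j - 5)*(j - 1)*(j + 2)*(j)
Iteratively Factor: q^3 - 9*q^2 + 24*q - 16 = (q - 1)*(q^2 - 8*q + 16) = (q - 4)*(q - 1)*(q - 4)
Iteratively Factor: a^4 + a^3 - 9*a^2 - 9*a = (a)*(a^3 + a^2 - 9*a - 9) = a*(a - 3)*(a^2 + 4*a + 3) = a*(a - 3)*(a + 1)*(a + 3)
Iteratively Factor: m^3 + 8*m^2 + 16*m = (m + 4)*(m^2 + 4*m) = (m + 4)^2*(m)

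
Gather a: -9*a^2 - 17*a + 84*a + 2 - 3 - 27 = -9*a^2 + 67*a - 28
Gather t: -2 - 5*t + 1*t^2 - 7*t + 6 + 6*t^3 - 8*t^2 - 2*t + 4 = 6*t^3 - 7*t^2 - 14*t + 8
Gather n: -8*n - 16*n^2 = -16*n^2 - 8*n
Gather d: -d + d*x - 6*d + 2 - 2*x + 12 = d*(x - 7) - 2*x + 14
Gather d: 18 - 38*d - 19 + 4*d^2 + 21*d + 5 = 4*d^2 - 17*d + 4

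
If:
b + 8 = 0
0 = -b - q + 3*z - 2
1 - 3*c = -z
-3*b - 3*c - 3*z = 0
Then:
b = -8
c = 9/4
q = 93/4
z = 23/4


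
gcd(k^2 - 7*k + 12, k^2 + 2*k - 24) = k - 4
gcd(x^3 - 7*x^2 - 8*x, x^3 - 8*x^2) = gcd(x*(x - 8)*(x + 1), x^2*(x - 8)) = x^2 - 8*x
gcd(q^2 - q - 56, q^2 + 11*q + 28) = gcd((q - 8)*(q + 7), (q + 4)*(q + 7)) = q + 7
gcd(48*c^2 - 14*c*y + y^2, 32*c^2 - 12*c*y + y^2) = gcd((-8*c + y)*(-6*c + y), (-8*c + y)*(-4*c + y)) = -8*c + y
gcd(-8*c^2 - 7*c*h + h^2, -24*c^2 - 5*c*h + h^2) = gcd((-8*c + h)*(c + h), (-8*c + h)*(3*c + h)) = 8*c - h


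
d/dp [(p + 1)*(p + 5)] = 2*p + 6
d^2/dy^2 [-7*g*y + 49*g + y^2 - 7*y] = 2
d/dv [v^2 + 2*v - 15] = 2*v + 2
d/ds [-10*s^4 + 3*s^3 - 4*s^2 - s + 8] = -40*s^3 + 9*s^2 - 8*s - 1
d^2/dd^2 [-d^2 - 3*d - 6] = -2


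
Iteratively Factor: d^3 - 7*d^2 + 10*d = (d)*(d^2 - 7*d + 10) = d*(d - 2)*(d - 5)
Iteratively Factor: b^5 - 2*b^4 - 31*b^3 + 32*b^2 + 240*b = (b)*(b^4 - 2*b^3 - 31*b^2 + 32*b + 240) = b*(b - 4)*(b^3 + 2*b^2 - 23*b - 60) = b*(b - 4)*(b + 3)*(b^2 - b - 20) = b*(b - 4)*(b + 3)*(b + 4)*(b - 5)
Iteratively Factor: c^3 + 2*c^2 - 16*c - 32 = (c + 4)*(c^2 - 2*c - 8) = (c - 4)*(c + 4)*(c + 2)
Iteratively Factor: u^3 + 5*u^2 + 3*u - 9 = (u + 3)*(u^2 + 2*u - 3) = (u - 1)*(u + 3)*(u + 3)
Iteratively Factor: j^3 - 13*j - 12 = (j + 3)*(j^2 - 3*j - 4) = (j + 1)*(j + 3)*(j - 4)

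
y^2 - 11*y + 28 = (y - 7)*(y - 4)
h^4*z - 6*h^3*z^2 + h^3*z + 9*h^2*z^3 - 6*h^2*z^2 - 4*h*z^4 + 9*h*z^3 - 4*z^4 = (h - 4*z)*(h - z)^2*(h*z + z)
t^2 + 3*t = t*(t + 3)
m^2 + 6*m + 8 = (m + 2)*(m + 4)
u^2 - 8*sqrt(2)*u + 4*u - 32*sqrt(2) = (u + 4)*(u - 8*sqrt(2))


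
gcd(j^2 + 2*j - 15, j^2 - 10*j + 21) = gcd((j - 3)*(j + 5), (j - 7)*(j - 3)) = j - 3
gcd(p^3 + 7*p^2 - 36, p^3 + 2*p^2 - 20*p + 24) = p^2 + 4*p - 12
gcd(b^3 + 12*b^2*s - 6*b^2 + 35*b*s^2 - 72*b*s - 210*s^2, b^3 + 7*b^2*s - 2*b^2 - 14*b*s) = b + 7*s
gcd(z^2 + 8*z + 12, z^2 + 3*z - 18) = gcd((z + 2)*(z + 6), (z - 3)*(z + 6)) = z + 6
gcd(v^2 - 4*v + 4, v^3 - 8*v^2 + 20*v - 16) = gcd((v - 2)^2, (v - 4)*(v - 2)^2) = v^2 - 4*v + 4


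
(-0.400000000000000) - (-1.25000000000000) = 0.850000000000000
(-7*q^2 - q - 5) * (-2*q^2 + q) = 14*q^4 - 5*q^3 + 9*q^2 - 5*q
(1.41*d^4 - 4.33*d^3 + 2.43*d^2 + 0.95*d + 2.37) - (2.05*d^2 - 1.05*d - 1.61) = 1.41*d^4 - 4.33*d^3 + 0.38*d^2 + 2.0*d + 3.98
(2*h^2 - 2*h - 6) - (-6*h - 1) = 2*h^2 + 4*h - 5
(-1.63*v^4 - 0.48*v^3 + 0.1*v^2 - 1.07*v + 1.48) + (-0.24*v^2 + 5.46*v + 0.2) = -1.63*v^4 - 0.48*v^3 - 0.14*v^2 + 4.39*v + 1.68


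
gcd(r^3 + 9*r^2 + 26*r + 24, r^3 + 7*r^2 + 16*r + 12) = r^2 + 5*r + 6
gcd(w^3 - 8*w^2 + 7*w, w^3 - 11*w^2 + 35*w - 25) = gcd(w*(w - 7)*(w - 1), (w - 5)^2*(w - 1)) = w - 1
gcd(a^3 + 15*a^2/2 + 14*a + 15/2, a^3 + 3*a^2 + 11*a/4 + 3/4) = a^2 + 5*a/2 + 3/2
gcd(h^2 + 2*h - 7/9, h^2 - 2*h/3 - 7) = h + 7/3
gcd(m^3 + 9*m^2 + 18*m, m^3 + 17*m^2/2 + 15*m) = m^2 + 6*m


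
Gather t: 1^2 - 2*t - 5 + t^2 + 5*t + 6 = t^2 + 3*t + 2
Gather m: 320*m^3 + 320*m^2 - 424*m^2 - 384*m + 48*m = 320*m^3 - 104*m^2 - 336*m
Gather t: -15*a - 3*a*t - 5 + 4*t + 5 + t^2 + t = -15*a + t^2 + t*(5 - 3*a)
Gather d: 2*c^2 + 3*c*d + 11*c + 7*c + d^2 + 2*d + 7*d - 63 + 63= 2*c^2 + 18*c + d^2 + d*(3*c + 9)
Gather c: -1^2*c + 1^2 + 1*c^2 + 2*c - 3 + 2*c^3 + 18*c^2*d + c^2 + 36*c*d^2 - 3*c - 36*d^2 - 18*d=2*c^3 + c^2*(18*d + 2) + c*(36*d^2 - 2) - 36*d^2 - 18*d - 2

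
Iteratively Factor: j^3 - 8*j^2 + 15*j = (j)*(j^2 - 8*j + 15) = j*(j - 3)*(j - 5)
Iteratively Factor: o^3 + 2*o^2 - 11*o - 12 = (o + 1)*(o^2 + o - 12) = (o - 3)*(o + 1)*(o + 4)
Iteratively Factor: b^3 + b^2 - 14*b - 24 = (b - 4)*(b^2 + 5*b + 6) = (b - 4)*(b + 3)*(b + 2)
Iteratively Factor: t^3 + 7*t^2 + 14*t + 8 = (t + 1)*(t^2 + 6*t + 8) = (t + 1)*(t + 2)*(t + 4)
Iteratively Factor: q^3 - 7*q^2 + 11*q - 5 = (q - 1)*(q^2 - 6*q + 5) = (q - 5)*(q - 1)*(q - 1)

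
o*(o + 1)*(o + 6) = o^3 + 7*o^2 + 6*o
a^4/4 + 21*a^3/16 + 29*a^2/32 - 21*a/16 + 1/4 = (a/4 + 1)*(a - 1/2)*(a - 1/4)*(a + 2)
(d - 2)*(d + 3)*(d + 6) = d^3 + 7*d^2 - 36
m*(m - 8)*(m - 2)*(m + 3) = m^4 - 7*m^3 - 14*m^2 + 48*m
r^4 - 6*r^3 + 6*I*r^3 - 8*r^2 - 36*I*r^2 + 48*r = r*(r - 6)*(r + 2*I)*(r + 4*I)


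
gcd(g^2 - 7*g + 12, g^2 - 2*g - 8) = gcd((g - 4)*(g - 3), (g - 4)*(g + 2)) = g - 4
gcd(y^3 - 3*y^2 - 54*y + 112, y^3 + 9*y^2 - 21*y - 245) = y + 7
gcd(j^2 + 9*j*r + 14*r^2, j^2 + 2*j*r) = j + 2*r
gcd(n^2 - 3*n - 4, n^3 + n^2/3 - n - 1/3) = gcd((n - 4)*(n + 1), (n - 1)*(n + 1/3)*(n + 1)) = n + 1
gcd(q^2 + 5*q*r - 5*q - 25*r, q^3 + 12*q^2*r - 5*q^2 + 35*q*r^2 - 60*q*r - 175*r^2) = q^2 + 5*q*r - 5*q - 25*r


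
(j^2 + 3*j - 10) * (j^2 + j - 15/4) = j^4 + 4*j^3 - 43*j^2/4 - 85*j/4 + 75/2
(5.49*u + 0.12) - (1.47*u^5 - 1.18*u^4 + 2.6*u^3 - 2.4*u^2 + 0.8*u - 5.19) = -1.47*u^5 + 1.18*u^4 - 2.6*u^3 + 2.4*u^2 + 4.69*u + 5.31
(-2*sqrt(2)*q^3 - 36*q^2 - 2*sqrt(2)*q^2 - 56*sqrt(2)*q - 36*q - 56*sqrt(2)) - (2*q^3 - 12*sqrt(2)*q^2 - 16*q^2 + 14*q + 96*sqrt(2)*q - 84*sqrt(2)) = -2*sqrt(2)*q^3 - 2*q^3 - 20*q^2 + 10*sqrt(2)*q^2 - 152*sqrt(2)*q - 50*q + 28*sqrt(2)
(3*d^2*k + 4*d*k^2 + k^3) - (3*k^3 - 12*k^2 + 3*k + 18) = 3*d^2*k + 4*d*k^2 - 2*k^3 + 12*k^2 - 3*k - 18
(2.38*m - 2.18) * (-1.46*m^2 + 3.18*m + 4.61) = -3.4748*m^3 + 10.7512*m^2 + 4.0394*m - 10.0498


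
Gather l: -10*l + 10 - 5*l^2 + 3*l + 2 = -5*l^2 - 7*l + 12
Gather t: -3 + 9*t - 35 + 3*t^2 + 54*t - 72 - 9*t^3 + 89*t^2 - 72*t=-9*t^3 + 92*t^2 - 9*t - 110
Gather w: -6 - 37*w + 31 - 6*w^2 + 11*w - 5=-6*w^2 - 26*w + 20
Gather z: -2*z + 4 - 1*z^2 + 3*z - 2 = -z^2 + z + 2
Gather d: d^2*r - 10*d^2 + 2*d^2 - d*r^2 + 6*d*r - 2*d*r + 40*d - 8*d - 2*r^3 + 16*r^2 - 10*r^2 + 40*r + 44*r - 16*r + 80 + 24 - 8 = d^2*(r - 8) + d*(-r^2 + 4*r + 32) - 2*r^3 + 6*r^2 + 68*r + 96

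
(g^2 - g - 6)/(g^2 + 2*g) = (g - 3)/g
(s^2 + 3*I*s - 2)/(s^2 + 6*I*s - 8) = (s + I)/(s + 4*I)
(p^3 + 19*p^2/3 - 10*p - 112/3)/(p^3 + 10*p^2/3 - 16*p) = (p^2 + 9*p + 14)/(p*(p + 6))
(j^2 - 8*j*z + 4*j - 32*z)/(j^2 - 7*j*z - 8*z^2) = (j + 4)/(j + z)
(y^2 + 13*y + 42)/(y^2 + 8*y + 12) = (y + 7)/(y + 2)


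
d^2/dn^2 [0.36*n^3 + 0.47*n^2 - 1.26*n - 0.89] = 2.16*n + 0.94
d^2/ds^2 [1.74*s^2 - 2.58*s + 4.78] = 3.48000000000000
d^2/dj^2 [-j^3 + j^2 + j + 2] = 2 - 6*j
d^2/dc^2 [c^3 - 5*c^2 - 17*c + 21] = 6*c - 10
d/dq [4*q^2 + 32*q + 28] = 8*q + 32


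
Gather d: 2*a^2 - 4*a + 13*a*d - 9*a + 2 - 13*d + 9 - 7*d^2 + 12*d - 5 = 2*a^2 - 13*a - 7*d^2 + d*(13*a - 1) + 6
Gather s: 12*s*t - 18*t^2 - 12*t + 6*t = 12*s*t - 18*t^2 - 6*t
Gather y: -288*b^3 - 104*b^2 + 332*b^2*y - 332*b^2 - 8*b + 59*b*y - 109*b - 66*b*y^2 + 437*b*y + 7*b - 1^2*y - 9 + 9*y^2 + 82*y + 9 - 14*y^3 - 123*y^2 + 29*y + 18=-288*b^3 - 436*b^2 - 110*b - 14*y^3 + y^2*(-66*b - 114) + y*(332*b^2 + 496*b + 110) + 18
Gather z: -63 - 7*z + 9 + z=-6*z - 54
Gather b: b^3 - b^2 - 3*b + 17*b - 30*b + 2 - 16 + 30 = b^3 - b^2 - 16*b + 16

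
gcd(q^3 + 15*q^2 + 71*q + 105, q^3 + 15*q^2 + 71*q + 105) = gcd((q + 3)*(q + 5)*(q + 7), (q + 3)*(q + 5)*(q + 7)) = q^3 + 15*q^2 + 71*q + 105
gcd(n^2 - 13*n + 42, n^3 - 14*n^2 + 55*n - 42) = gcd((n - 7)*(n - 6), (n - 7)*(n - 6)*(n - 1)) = n^2 - 13*n + 42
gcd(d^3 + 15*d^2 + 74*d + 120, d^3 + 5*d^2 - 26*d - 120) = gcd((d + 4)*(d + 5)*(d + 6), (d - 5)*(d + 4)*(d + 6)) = d^2 + 10*d + 24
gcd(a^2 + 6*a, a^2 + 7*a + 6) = a + 6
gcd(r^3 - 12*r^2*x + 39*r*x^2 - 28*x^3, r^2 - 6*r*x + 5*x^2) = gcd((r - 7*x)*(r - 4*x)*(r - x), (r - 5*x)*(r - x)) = -r + x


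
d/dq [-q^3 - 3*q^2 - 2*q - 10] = -3*q^2 - 6*q - 2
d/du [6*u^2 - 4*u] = 12*u - 4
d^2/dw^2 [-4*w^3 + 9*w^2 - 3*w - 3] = 18 - 24*w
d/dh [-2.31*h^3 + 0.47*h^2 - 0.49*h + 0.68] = -6.93*h^2 + 0.94*h - 0.49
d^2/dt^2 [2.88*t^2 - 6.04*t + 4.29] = 5.76000000000000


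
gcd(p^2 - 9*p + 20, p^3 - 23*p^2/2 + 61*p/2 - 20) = 1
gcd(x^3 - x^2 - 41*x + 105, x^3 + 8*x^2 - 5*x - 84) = x^2 + 4*x - 21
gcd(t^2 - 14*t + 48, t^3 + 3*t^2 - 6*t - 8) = 1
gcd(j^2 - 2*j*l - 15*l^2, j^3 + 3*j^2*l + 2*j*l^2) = 1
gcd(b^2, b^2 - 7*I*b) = b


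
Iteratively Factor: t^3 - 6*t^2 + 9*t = (t - 3)*(t^2 - 3*t) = (t - 3)^2*(t)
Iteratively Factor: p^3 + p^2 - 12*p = (p + 4)*(p^2 - 3*p) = (p - 3)*(p + 4)*(p)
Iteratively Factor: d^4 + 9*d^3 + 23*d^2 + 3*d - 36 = (d + 3)*(d^3 + 6*d^2 + 5*d - 12) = (d - 1)*(d + 3)*(d^2 + 7*d + 12) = (d - 1)*(d + 3)^2*(d + 4)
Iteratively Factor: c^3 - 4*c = (c + 2)*(c^2 - 2*c) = (c - 2)*(c + 2)*(c)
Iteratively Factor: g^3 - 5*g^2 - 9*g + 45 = (g - 5)*(g^2 - 9) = (g - 5)*(g + 3)*(g - 3)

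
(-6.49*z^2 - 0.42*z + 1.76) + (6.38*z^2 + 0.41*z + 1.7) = -0.11*z^2 - 0.01*z + 3.46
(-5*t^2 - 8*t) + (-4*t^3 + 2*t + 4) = -4*t^3 - 5*t^2 - 6*t + 4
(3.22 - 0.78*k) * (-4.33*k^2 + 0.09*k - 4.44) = 3.3774*k^3 - 14.0128*k^2 + 3.753*k - 14.2968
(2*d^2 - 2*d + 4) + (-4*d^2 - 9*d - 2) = -2*d^2 - 11*d + 2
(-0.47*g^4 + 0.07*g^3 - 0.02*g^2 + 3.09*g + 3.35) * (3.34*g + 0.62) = -1.5698*g^5 - 0.0576*g^4 - 0.0234*g^3 + 10.3082*g^2 + 13.1048*g + 2.077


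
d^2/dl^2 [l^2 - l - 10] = 2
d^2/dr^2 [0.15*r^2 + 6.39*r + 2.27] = 0.300000000000000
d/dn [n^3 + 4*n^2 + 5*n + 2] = 3*n^2 + 8*n + 5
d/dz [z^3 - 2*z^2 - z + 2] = 3*z^2 - 4*z - 1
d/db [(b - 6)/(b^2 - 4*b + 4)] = (10 - b)/(b^3 - 6*b^2 + 12*b - 8)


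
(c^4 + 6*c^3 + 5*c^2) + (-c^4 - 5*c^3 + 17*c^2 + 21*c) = c^3 + 22*c^2 + 21*c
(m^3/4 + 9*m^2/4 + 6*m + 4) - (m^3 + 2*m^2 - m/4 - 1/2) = -3*m^3/4 + m^2/4 + 25*m/4 + 9/2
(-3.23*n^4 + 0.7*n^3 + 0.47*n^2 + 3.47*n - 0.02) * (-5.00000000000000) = 16.15*n^4 - 3.5*n^3 - 2.35*n^2 - 17.35*n + 0.1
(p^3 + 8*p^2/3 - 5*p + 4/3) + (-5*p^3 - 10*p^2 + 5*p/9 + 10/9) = -4*p^3 - 22*p^2/3 - 40*p/9 + 22/9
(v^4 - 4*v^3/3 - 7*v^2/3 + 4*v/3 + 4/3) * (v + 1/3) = v^5 - v^4 - 25*v^3/9 + 5*v^2/9 + 16*v/9 + 4/9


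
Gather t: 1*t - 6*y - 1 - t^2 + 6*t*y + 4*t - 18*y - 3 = -t^2 + t*(6*y + 5) - 24*y - 4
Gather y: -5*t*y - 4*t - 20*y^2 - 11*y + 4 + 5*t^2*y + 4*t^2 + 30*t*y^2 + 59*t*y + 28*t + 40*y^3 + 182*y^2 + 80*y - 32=4*t^2 + 24*t + 40*y^3 + y^2*(30*t + 162) + y*(5*t^2 + 54*t + 69) - 28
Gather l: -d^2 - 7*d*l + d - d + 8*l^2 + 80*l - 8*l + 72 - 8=-d^2 + 8*l^2 + l*(72 - 7*d) + 64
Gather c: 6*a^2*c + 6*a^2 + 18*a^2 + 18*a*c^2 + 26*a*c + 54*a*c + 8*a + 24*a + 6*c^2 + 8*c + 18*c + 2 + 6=24*a^2 + 32*a + c^2*(18*a + 6) + c*(6*a^2 + 80*a + 26) + 8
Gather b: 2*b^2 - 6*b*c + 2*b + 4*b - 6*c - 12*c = 2*b^2 + b*(6 - 6*c) - 18*c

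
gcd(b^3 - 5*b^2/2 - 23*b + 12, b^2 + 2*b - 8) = b + 4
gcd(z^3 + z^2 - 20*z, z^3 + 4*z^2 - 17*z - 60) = z^2 + z - 20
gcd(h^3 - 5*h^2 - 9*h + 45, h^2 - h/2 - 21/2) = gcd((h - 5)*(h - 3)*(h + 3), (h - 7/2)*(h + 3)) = h + 3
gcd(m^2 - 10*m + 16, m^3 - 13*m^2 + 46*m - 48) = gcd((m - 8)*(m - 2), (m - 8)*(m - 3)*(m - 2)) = m^2 - 10*m + 16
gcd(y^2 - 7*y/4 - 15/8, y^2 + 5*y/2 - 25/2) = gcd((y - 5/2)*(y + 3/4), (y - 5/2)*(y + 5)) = y - 5/2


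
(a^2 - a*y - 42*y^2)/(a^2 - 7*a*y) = (a + 6*y)/a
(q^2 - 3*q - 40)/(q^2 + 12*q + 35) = (q - 8)/(q + 7)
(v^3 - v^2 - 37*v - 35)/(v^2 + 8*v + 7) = (v^2 - 2*v - 35)/(v + 7)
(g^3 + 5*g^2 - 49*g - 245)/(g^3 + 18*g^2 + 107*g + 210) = (g - 7)/(g + 6)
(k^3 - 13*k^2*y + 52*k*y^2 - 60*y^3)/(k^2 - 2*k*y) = k - 11*y + 30*y^2/k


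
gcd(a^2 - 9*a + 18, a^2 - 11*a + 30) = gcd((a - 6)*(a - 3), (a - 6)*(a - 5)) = a - 6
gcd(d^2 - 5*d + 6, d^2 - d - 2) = d - 2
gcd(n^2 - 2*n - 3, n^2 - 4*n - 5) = n + 1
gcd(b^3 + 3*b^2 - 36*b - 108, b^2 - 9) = b + 3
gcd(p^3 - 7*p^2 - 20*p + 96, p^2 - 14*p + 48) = p - 8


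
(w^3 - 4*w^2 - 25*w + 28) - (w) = w^3 - 4*w^2 - 26*w + 28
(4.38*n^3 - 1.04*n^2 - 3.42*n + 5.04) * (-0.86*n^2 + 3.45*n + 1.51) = -3.7668*n^5 + 16.0054*n^4 + 5.967*n^3 - 17.7038*n^2 + 12.2238*n + 7.6104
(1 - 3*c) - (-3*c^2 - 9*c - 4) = 3*c^2 + 6*c + 5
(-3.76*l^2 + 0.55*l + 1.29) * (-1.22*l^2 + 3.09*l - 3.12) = 4.5872*l^4 - 12.2894*l^3 + 11.8569*l^2 + 2.2701*l - 4.0248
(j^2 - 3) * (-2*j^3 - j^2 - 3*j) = -2*j^5 - j^4 + 3*j^3 + 3*j^2 + 9*j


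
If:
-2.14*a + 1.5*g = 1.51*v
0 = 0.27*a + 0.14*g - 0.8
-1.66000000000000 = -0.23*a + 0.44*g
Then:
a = 3.87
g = -1.75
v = -7.22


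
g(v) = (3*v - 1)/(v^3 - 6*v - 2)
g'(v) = (6 - 3*v^2)*(3*v - 1)/(v^3 - 6*v - 2)^2 + 3/(v^3 - 6*v - 2)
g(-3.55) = 0.46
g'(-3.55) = 0.45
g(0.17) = 0.16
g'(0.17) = -1.31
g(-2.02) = -3.76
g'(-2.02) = 14.10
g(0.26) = 0.06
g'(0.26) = -0.95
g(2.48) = -3.96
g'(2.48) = -32.14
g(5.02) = 0.15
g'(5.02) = -0.08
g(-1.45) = -1.47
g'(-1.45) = 0.95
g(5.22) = 0.13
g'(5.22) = -0.07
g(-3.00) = 0.91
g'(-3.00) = 1.46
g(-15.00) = 0.01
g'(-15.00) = 0.00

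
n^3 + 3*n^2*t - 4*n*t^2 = n*(n - t)*(n + 4*t)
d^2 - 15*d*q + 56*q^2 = (d - 8*q)*(d - 7*q)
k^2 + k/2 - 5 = (k - 2)*(k + 5/2)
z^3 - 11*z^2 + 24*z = z*(z - 8)*(z - 3)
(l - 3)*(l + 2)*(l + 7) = l^3 + 6*l^2 - 13*l - 42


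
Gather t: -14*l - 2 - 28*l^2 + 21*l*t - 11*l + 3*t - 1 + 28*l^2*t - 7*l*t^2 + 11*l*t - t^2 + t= -28*l^2 - 25*l + t^2*(-7*l - 1) + t*(28*l^2 + 32*l + 4) - 3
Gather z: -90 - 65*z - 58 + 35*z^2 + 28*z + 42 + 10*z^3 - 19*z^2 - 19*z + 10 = 10*z^3 + 16*z^2 - 56*z - 96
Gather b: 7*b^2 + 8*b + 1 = 7*b^2 + 8*b + 1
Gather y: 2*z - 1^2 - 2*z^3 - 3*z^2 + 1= -2*z^3 - 3*z^2 + 2*z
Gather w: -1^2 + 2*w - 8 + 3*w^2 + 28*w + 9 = 3*w^2 + 30*w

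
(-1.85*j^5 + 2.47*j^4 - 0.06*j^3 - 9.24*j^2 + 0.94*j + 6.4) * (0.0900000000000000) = -0.1665*j^5 + 0.2223*j^4 - 0.0054*j^3 - 0.8316*j^2 + 0.0846*j + 0.576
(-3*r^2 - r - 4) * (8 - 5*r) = 15*r^3 - 19*r^2 + 12*r - 32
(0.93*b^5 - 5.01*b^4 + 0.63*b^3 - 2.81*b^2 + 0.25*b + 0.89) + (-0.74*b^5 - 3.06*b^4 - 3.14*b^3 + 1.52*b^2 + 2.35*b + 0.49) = 0.19*b^5 - 8.07*b^4 - 2.51*b^3 - 1.29*b^2 + 2.6*b + 1.38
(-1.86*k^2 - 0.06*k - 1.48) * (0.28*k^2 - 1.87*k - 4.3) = -0.5208*k^4 + 3.4614*k^3 + 7.6958*k^2 + 3.0256*k + 6.364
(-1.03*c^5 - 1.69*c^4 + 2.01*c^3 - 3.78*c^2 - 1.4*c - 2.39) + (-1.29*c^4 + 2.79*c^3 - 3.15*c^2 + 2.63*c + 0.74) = -1.03*c^5 - 2.98*c^4 + 4.8*c^3 - 6.93*c^2 + 1.23*c - 1.65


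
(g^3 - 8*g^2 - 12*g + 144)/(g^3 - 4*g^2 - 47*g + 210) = (g^2 - 2*g - 24)/(g^2 + 2*g - 35)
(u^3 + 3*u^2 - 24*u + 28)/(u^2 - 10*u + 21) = (u^3 + 3*u^2 - 24*u + 28)/(u^2 - 10*u + 21)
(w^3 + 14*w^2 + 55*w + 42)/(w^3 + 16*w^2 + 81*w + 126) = (w + 1)/(w + 3)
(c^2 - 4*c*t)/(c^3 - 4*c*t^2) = (c - 4*t)/(c^2 - 4*t^2)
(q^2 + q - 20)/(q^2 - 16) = (q + 5)/(q + 4)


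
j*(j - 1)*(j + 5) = j^3 + 4*j^2 - 5*j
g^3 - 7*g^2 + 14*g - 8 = (g - 4)*(g - 2)*(g - 1)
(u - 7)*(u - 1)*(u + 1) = u^3 - 7*u^2 - u + 7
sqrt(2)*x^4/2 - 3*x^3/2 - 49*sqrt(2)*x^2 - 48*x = x*(x - 8*sqrt(2))*(x + 6*sqrt(2))*(sqrt(2)*x/2 + 1/2)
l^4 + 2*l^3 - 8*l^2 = l^2*(l - 2)*(l + 4)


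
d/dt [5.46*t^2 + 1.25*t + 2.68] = 10.92*t + 1.25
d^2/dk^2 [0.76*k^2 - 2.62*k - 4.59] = 1.52000000000000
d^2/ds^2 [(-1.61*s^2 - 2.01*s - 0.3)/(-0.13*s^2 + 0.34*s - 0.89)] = (5.55111512312578e-17*s^4 + 0.210262*s^3 - 1.087242*s^2 - 1.474902*s + 3.766954)/(0.002197*s^6 - 0.017238*s^5 + 0.090207*s^4 - 0.275332*s^3 + 0.617571*s^2 - 0.807942*s + 0.704969)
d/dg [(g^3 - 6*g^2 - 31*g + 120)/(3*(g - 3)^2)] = (g^2 - 6*g + 49)/(3*(g^2 - 6*g + 9))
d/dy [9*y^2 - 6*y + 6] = 18*y - 6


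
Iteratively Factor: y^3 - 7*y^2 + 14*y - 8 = (y - 1)*(y^2 - 6*y + 8) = (y - 2)*(y - 1)*(y - 4)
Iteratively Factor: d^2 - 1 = (d + 1)*(d - 1)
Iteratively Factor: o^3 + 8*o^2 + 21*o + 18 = (o + 3)*(o^2 + 5*o + 6) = (o + 3)^2*(o + 2)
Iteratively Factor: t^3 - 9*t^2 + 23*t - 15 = (t - 5)*(t^2 - 4*t + 3) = (t - 5)*(t - 1)*(t - 3)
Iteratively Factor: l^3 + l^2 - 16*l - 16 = (l - 4)*(l^2 + 5*l + 4) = (l - 4)*(l + 1)*(l + 4)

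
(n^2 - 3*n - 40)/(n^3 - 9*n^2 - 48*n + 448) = (n + 5)/(n^2 - n - 56)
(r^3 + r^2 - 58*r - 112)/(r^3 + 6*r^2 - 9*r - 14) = (r^2 - 6*r - 16)/(r^2 - r - 2)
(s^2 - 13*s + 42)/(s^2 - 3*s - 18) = (s - 7)/(s + 3)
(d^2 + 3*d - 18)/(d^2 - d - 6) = (d + 6)/(d + 2)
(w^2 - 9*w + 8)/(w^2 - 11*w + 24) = (w - 1)/(w - 3)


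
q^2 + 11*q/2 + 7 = (q + 2)*(q + 7/2)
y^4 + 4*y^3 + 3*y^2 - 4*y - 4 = (y - 1)*(y + 1)*(y + 2)^2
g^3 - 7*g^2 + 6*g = g*(g - 6)*(g - 1)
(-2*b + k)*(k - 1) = -2*b*k + 2*b + k^2 - k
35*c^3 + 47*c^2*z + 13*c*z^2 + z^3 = (c + z)*(5*c + z)*(7*c + z)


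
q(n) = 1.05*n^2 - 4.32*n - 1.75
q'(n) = 2.1*n - 4.32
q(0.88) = -4.74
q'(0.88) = -2.47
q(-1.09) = 4.21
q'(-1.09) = -6.61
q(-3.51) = 26.35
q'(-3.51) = -11.69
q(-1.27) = 5.43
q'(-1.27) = -6.99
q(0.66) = -4.14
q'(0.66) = -2.93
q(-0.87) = 2.80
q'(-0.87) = -6.15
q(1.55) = -5.92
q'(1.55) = -1.06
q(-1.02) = 3.75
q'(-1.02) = -6.46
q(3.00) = -5.26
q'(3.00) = 1.98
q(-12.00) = 201.29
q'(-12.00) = -29.52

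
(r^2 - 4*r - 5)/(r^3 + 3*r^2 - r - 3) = (r - 5)/(r^2 + 2*r - 3)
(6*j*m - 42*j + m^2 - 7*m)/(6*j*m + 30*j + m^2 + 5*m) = (m - 7)/(m + 5)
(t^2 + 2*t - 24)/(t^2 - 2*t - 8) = (t + 6)/(t + 2)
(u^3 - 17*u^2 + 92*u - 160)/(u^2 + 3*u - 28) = (u^2 - 13*u + 40)/(u + 7)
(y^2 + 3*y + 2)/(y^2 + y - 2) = (y + 1)/(y - 1)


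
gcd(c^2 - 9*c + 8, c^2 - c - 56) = c - 8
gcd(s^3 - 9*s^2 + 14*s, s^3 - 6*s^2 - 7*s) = s^2 - 7*s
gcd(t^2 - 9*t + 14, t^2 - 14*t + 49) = t - 7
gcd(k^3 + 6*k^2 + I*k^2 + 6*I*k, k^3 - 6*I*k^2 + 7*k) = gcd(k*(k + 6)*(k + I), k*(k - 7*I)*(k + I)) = k^2 + I*k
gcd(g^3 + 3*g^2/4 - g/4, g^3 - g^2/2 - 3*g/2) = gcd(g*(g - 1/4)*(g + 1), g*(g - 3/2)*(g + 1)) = g^2 + g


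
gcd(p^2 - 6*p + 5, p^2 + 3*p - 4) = p - 1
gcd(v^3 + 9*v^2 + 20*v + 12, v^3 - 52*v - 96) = v^2 + 8*v + 12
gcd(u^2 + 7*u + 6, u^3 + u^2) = u + 1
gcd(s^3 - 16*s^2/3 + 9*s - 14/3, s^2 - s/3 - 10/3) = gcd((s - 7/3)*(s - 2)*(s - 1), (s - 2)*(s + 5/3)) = s - 2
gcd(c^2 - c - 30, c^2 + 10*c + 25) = c + 5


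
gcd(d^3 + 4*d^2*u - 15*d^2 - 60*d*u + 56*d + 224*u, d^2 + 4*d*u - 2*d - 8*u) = d + 4*u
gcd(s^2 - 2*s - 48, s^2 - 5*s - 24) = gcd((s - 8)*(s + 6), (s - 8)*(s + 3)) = s - 8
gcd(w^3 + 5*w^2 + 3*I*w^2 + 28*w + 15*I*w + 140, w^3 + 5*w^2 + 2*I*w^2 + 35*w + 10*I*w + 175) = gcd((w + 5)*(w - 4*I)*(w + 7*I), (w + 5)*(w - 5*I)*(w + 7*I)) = w^2 + w*(5 + 7*I) + 35*I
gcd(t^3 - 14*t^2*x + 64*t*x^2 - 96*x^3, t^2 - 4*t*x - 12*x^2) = -t + 6*x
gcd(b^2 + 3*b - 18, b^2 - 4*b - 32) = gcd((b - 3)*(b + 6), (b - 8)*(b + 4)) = 1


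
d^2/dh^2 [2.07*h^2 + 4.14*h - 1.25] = 4.14000000000000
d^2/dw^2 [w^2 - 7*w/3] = 2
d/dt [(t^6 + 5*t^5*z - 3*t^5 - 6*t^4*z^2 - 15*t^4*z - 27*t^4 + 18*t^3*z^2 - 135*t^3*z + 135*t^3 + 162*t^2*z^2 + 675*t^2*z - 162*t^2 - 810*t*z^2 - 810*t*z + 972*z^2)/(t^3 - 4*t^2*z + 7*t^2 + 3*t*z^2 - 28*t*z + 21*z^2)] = (3*t^6 + 22*t^5 - 54*t^4*z^2 + 30*t^4*z - 90*t^4 - 396*t^3*z^2 + 162*t^3*z - 378*t^3 + 1620*t^2*z^2 - 648*t^2*z + 1107*t^2 + 6804*t*z^2 - 3726*t*z - 19926*z^2 + 10206*z)/(t^4 - 6*t^3*z + 14*t^3 + 9*t^2*z^2 - 84*t^2*z + 49*t^2 + 126*t*z^2 - 294*t*z + 441*z^2)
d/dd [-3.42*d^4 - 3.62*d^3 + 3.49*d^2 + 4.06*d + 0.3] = -13.68*d^3 - 10.86*d^2 + 6.98*d + 4.06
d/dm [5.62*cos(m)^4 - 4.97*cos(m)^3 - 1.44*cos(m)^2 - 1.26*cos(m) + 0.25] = (-22.48*cos(m)^3 + 14.91*cos(m)^2 + 2.88*cos(m) + 1.26)*sin(m)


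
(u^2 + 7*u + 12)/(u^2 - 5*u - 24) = (u + 4)/(u - 8)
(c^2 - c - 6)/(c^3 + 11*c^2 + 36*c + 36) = (c - 3)/(c^2 + 9*c + 18)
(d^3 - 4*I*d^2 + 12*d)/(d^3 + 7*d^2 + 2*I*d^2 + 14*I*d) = (d - 6*I)/(d + 7)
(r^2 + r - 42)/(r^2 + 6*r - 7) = (r - 6)/(r - 1)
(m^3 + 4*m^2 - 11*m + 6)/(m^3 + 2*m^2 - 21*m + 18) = (m - 1)/(m - 3)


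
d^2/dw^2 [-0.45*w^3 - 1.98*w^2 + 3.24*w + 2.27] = -2.7*w - 3.96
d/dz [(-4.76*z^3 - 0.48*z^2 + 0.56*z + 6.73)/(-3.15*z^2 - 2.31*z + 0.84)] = (14.994*z^4 + 21.9912*z^3 - 9.1224*z^2 + 41.5926*z + 16.0167)/(9.9225*z^4 + 14.553*z^3 + 0.0441000000000003*z^2 - 3.8808*z + 0.7056)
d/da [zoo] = 0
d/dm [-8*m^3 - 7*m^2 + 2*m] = -24*m^2 - 14*m + 2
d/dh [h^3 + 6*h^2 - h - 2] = 3*h^2 + 12*h - 1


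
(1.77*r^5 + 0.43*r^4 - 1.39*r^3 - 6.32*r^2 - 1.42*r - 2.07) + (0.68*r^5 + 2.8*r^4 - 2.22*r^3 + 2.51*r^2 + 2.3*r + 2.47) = 2.45*r^5 + 3.23*r^4 - 3.61*r^3 - 3.81*r^2 + 0.88*r + 0.4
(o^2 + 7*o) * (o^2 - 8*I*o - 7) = o^4 + 7*o^3 - 8*I*o^3 - 7*o^2 - 56*I*o^2 - 49*o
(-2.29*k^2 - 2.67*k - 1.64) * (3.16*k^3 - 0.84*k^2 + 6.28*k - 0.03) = -7.2364*k^5 - 6.5136*k^4 - 17.3208*k^3 - 15.3213*k^2 - 10.2191*k + 0.0492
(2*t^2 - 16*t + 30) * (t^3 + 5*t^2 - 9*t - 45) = 2*t^5 - 6*t^4 - 68*t^3 + 204*t^2 + 450*t - 1350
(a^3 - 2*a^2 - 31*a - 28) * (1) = a^3 - 2*a^2 - 31*a - 28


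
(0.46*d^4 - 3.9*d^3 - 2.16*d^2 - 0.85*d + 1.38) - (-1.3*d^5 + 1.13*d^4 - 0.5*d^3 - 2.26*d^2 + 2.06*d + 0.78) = 1.3*d^5 - 0.67*d^4 - 3.4*d^3 + 0.0999999999999996*d^2 - 2.91*d + 0.6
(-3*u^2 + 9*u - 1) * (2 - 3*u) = 9*u^3 - 33*u^2 + 21*u - 2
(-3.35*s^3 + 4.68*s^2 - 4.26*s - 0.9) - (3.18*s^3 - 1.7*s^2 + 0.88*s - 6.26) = -6.53*s^3 + 6.38*s^2 - 5.14*s + 5.36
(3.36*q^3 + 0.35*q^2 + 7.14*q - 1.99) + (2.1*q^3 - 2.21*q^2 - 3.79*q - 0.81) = 5.46*q^3 - 1.86*q^2 + 3.35*q - 2.8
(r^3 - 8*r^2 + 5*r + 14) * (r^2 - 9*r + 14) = r^5 - 17*r^4 + 91*r^3 - 143*r^2 - 56*r + 196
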